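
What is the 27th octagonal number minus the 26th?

157

Consecutive octagonal numbers differ by 6n − 5: here 6·27 − 5 = 157.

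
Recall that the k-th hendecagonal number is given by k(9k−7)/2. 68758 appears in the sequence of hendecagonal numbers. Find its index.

124

Set n(9n−7)/2 = 68758, giving 9n² − 7n − 137516 = 0.
So n = (7 + 2225) / 18 = 2232/18 = 124.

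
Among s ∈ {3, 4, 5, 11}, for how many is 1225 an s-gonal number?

s = 3: P(3, 49) = 1225. ✓
s = 4: P(4, 35) = 1225. ✓
s = 5: P(5, 28) = 1162 and P(5, 29) = 1247; 1225 is not s-gonal.
s = 11: P(11, 16) = 1096 and P(11, 17) = 1241; 1225 is not s-gonal.
Hits: s ∈ {3, 4} → 2.

2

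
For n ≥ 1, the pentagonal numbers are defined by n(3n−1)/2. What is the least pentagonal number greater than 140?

145

Solve n(3n−1)/2 > 140 for integer n.
The largest n with value ≤ 140 is 9 (since 117 ≤ 140 < 145), so the first above is n = 10, value 145.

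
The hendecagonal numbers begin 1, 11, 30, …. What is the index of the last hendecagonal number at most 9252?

Solve n(9n−7)/2 ≤ 9252 for integer n.
n = 45 gives 8955 ≤ 9252, while n = 46 gives 9361 > 9252; so the answer is index 45.

45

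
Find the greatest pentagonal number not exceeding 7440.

7315

Solve n(3n−1)/2 ≤ 7440 for integer n.
n = 70 gives 7315 ≤ 7440, while n = 71 gives 7526 > 7440; so the answer is 7315.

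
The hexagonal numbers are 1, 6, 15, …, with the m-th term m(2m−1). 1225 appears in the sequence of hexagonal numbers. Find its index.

25

Set n(2n−1) = 1225, giving 2n² − n − 1225 = 0.
The discriminant is 1 + 8·1225 = 9801, and √9801 = 99.
So n = (1 + 99) / 4 = 100/4 = 25.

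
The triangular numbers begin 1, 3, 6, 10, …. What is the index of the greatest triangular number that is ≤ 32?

Solve n(n+1)/2 ≤ 32 for integer n.
n = 7 gives 28 ≤ 32, while n = 8 gives 36 > 32; so the answer is index 7.

7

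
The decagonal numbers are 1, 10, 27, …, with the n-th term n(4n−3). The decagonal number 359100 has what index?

300

Set n(4n−3) = 359100, giving 4n² − 3n − 359100 = 0.
The discriminant is 9 + 16·359100 = 5745609, and √5745609 = 2397.
So n = (3 + 2397) / 8 = 2400/8 = 300.
Check: 300·(4·300 − 3) = 359100. ✓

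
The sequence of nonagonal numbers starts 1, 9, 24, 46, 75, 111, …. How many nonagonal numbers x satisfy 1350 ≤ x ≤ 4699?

18

The n-th nonagonal number is n(7n−5)/2.
Smallest index with value ≥ 1350: n = 20 (giving 1350).
Largest index with value ≤ 4699: n = 37 (giving 4699).
Indices 20 through 37: 18 terms.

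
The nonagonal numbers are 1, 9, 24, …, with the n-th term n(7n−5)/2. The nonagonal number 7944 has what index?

Set n(7n−5)/2 = 7944, giving 7n² − 5n − 15888 = 0.
The discriminant is 25 + 56·7944 = 444889, and √444889 = 667.
So n = (5 + 667) / 14 = 672/14 = 48.

48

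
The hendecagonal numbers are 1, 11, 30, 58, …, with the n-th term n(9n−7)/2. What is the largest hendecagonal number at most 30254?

Solve n(9n−7)/2 ≤ 30254 for integer n.
n = 82 gives 29971 ≤ 30254, while n = 83 gives 30710 > 30254; so the answer is 29971.

29971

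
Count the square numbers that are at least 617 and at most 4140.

40

The n-th square number is n².
Smallest index with value ≥ 617: n = 25 (giving 625).
Largest index with value ≤ 4140: n = 64 (giving 4096).
Indices 25 through 64: 40 terms.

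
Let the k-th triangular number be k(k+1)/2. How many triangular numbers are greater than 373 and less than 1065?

19

The n-th triangular number is n(n+1)/2.
Smallest index with value > 373: n = 27 (giving 378).
Largest index with value < 1065: n = 45 (giving 1035).
Indices 27 through 45: 19 terms.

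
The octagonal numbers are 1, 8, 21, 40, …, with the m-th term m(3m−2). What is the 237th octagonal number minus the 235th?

2828

237·(3·237 − 2) = 168033 and 235·(3·235 − 2) = 165205.
Difference: 168033 − 165205 = 2828.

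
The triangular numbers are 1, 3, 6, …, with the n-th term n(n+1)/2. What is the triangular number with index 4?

10

4·5/2 = 20/2 = 10.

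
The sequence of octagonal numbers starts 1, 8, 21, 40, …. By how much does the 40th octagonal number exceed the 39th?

235

Consecutive octagonal numbers differ by 6n − 5: here 6·40 − 5 = 235.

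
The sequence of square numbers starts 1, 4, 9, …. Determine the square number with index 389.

389² = 151321.

151321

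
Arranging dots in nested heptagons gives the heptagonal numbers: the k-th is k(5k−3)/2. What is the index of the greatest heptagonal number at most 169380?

260

Solve n(5n−3)/2 ≤ 169380 for integer n.
n = 260 gives 168610 ≤ 169380, while n = 261 gives 169911 > 169380; so the answer is index 260.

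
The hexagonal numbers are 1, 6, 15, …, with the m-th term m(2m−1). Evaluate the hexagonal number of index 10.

The 10th hexagonal number is n(2n−1) with n = 10.
10·(2·10 − 1) = 10·19 = 190.

190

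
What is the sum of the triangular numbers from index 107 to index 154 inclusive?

416464

Σ i(i+1)/2 = (Σi² + Σi) / 2 over i = 107..154.
Σi = 11935 − 5671 = 6264 and Σi² = 1229305 − 402641 = 826664.
(1·826664 + 1·6264) / 2 = 832928/2 = 416464.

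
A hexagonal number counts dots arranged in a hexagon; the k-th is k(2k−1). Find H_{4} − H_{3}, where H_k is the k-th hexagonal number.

Consecutive hexagonal numbers differ by 4n − 3: here 4·4 − 3 = 13.

13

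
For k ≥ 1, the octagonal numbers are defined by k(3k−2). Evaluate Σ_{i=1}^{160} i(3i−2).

4108720

Σ i(3i−2) = 3Σi² − 2Σi over i = 1..160.
Σi = 12880 and Σi² = 1378160.
3·1378160 − 2·12880 = 4108720.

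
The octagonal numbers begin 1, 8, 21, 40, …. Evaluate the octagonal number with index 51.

7701

51·(3·51 − 2) = 51·151 = 7701.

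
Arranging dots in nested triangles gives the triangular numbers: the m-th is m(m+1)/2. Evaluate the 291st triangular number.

291·292/2 = 84972/2 = 42486.

42486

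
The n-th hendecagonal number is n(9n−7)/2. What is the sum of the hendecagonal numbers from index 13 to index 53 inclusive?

Σ i(9i−7)/2 = (9Σi² − 7Σi) / 2 over i = 13..53.
Σi = 1431 − 78 = 1353 and Σi² = 51039 − 650 = 50389.
(9·50389 − 7·1353) / 2 = 444030/2 = 222015.

222015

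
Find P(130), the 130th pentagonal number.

25285

130·(3·130 − 1)/2 = 130·389/2 = 25285.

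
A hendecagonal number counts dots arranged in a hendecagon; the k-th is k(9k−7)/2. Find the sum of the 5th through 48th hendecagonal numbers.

Σ i(9i−7)/2 = (9Σi² − 7Σi) / 2 over i = 5..48.
Σi = 1176 − 10 = 1166 and Σi² = 38024 − 30 = 37994.
(9·37994 − 7·1166) / 2 = 333784/2 = 166892.

166892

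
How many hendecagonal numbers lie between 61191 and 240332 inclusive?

The n-th hendecagonal number is n(9n−7)/2.
Smallest index with value ≥ 61191: n = 117 (giving 61191).
Largest index with value ≤ 240332: n = 231 (giving 239316).
Indices 117 through 231: 115 terms.

115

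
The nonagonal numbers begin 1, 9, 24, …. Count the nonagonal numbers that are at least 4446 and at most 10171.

19

The n-th nonagonal number is n(7n−5)/2.
Smallest index with value ≥ 4446: n = 36 (giving 4446).
Largest index with value ≤ 10171: n = 54 (giving 10071).
Indices 36 through 54: 19 terms.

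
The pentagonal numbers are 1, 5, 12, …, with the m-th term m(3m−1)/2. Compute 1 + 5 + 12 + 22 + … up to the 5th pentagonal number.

75

Σ i(3i−1)/2 = (3Σi² − Σi) / 2 over i = 1..5.
Σi = 15 and Σi² = 55.
(3·55 − 1·15) / 2 = 150/2 = 75.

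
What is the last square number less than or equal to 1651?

Solve n² ≤ 1651 for integer n.
n = 40 gives 1600 ≤ 1651, while n = 41 gives 1681 > 1651; so the answer is 1600.

1600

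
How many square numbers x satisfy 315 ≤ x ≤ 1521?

22

The n-th square number is n².
Smallest index with value ≥ 315: n = 18 (giving 324).
Largest index with value ≤ 1521: n = 39 (giving 1521).
Indices 18 through 39: 22 terms.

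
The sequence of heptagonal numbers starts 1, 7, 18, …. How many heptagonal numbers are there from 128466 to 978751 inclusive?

400

The n-th heptagonal number is n(5n−3)/2.
Smallest index with value ≥ 128466: n = 227 (giving 128482).
Largest index with value ≤ 978751: n = 626 (giving 978751).
Indices 227 through 626: 400 terms.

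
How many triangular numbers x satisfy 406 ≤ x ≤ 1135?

20

The n-th triangular number is n(n+1)/2.
Smallest index with value ≥ 406: n = 28 (giving 406).
Largest index with value ≤ 1135: n = 47 (giving 1128).
Indices 28 through 47: 20 terms.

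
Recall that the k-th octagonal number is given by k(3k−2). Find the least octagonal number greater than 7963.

Solve n(3n−2) > 7963 for integer n.
The largest n with value ≤ 7963 is 51 (since 7701 ≤ 7963 < 8008), so the first above is n = 52, value 8008.

8008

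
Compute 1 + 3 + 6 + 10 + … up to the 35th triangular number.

Σ i(i+1)/2 = (Σi² + Σi) / 2 over i = 1..35.
Σi = 630 and Σi² = 14910.
(1·14910 + 1·630) / 2 = 15540/2 = 7770.

7770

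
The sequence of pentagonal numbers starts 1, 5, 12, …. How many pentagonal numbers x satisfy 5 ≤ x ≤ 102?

7

The n-th pentagonal number is n(3n−1)/2.
Smallest index with value ≥ 5: n = 2 (giving 5).
Largest index with value ≤ 102: n = 8 (giving 92).
Indices 2 through 8: 7 terms.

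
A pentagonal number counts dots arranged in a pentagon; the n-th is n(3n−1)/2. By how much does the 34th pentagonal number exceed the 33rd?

Consecutive pentagonal numbers differ by 3n − 2: here 3·34 − 2 = 100.

100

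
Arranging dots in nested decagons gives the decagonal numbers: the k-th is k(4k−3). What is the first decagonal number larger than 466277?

Solve n(4n−3) > 466277 for integer n.
The largest n with value ≤ 466277 is 341 (since 464101 ≤ 466277 < 466830), so the first above is n = 342, value 466830.

466830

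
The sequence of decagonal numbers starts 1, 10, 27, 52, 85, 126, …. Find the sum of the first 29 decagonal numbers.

Σ i(4i−3) = 4Σi² − 3Σi over i = 1..29.
Σi = 435 and Σi² = 8555.
4·8555 − 3·435 = 32915.

32915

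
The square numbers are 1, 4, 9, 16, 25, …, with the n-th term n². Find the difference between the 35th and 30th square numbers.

35² = 1225 and 30² = 900.
Difference: 1225 − 900 = 325.

325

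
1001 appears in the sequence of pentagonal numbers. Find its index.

Set n(3n−1)/2 = 1001, giving 3n² − n − 2002 = 0.
The discriminant is 1 + 24·1001 = 24025, and √24025 = 155.
So n = (1 + 155) / 6 = 156/6 = 26.

26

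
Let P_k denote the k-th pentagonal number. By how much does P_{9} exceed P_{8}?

Consecutive pentagonal numbers differ by 3n − 2: here 3·9 − 2 = 25.

25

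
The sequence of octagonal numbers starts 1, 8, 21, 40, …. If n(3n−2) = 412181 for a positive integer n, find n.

371

Set n(3n−2) = 412181, giving 3n² − 2n − 412181 = 0.
The discriminant is 4 + 12·412181 = 4946176, and √4946176 = 2224.
So n = (2 + 2224) / 6 = 2226/6 = 371.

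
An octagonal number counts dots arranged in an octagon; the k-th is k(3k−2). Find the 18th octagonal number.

The 18th octagonal number is n(3n−2) with n = 18.
18·(3·18 − 2) = 18·52 = 936.

936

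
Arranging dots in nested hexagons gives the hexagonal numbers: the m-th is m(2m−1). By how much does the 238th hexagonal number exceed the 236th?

1894

238·(2·238 − 1) = 113050 and 236·(2·236 − 1) = 111156.
Difference: 113050 − 111156 = 1894.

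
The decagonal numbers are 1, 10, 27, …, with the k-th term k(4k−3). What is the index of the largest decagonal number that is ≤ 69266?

131

Solve n(4n−3) ≤ 69266 for integer n.
n = 131 gives 68251 ≤ 69266, while n = 132 gives 69300 > 69266; so the answer is index 131.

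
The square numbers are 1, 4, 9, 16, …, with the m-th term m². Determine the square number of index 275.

The 275th square number is n² with n = 275.
275² = 75625.

75625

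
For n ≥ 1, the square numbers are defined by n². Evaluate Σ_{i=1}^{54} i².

53955

Σ_{i=1}^{54} i² = 54·55·109/6 = 53955.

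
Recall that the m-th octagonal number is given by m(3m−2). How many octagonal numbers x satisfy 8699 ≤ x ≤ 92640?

The n-th octagonal number is n(3n−2).
Smallest index with value ≥ 8699: n = 55 (giving 8965).
Largest index with value ≤ 92640: n = 176 (giving 92576).
Indices 55 through 176: 122 terms.

122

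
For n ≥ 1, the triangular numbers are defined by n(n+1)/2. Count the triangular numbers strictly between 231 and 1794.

38

The n-th triangular number is n(n+1)/2.
Smallest index with value > 231: n = 22 (giving 253).
Largest index with value < 1794: n = 59 (giving 1770).
Indices 22 through 59: 38 terms.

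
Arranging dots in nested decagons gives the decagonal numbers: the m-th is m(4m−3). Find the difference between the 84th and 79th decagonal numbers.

84·(4·84 − 3) = 27972 and 79·(4·79 − 3) = 24727.
Difference: 27972 − 24727 = 3245.

3245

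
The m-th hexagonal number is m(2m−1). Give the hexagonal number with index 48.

4560

The 48th hexagonal number is n(2n−1) with n = 48.
48·(2·48 − 1) = 48·95 = 4560.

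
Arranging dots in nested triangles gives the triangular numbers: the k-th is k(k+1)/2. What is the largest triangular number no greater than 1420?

1378

Solve n(n+1)/2 ≤ 1420 for integer n.
n = 52 gives 1378 ≤ 1420, while n = 53 gives 1431 > 1420; so the answer is 1378.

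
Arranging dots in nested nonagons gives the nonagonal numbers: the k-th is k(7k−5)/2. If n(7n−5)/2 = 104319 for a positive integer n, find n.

Set n(7n−5)/2 = 104319, giving 7n² − 5n − 208638 = 0.
So n = (5 + 2417) / 14 = 2422/14 = 173.

173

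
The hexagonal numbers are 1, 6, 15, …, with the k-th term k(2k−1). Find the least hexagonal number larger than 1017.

1035

Solve n(2n−1) > 1017 for integer n.
The largest n with value ≤ 1017 is 22 (since 946 ≤ 1017 < 1035), so the first above is n = 23, value 1035.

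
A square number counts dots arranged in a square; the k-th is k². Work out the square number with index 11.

The 11th square number is n² with n = 11.
11² = 121.

121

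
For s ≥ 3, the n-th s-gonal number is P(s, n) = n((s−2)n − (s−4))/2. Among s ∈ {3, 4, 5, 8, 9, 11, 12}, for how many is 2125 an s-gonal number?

1

s = 3: P(3, 64) = 2080 and P(3, 65) = 2145; 2125 is not s-gonal.
s = 4: P(4, 46) = 2116 and P(4, 47) = 2209; 2125 is not s-gonal.
s = 5: P(5, 37) = 2035 and P(5, 38) = 2147; 2125 is not s-gonal.
s = 8: P(8, 26) = 1976 and P(8, 27) = 2133; 2125 is not s-gonal.
s = 9: P(9, 25) = 2125. ✓
s = 11: P(11, 22) = 2101 and P(11, 23) = 2300; 2125 is not s-gonal.
s = 12: P(12, 21) = 2121 and P(12, 22) = 2332; 2125 is not s-gonal.
Hits: s ∈ {9} → 1.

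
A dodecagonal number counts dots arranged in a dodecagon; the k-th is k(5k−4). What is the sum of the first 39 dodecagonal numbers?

Σ i(5i−4) = 5Σi² − 4Σi over i = 1..39.
Σi = 780 and Σi² = 20540.
5·20540 − 4·780 = 99580.

99580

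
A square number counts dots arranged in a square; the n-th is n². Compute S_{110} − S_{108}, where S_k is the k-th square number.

110² = 12100 and 108² = 11664.
Difference: 12100 − 11664 = 436.

436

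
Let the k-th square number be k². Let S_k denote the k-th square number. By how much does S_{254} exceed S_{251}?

1515

254² = 64516 and 251² = 63001.
Difference: 64516 − 63001 = 1515.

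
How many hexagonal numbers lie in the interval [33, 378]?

The n-th hexagonal number is n(2n−1).
Smallest index with value ≥ 33: n = 5 (giving 45).
Largest index with value ≤ 378: n = 14 (giving 378).
Indices 5 through 14: 10 terms.

10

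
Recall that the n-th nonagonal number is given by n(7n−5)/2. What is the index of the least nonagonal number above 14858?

Solve n(7n−5)/2 > 14858 for integer n.
The largest n with value ≤ 14858 is 65 (since 14625 ≤ 14858 < 15081), so the first above is n = 66, value 15081.

66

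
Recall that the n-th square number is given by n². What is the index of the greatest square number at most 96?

9

Solve n² ≤ 96 for integer n.
n = 9 gives 81 ≤ 96, while n = 10 gives 100 > 96; so the answer is index 9.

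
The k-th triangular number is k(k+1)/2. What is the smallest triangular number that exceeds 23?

Solve n(n+1)/2 > 23 for integer n.
The largest n with value ≤ 23 is 6 (since 21 ≤ 23 < 28), so the first above is n = 7, value 28.

28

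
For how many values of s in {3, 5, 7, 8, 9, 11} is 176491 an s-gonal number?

s = 3: P(3, 593) = 176121 and P(3, 594) = 176715; 176491 is not s-gonal.
s = 5: P(5, 343) = 176302 and P(5, 344) = 177332; 176491 is not s-gonal.
s = 7: P(7, 266) = 176491. ✓
s = 8: P(8, 242) = 175208 and P(8, 243) = 176661; 176491 is not s-gonal.
s = 9: P(9, 224) = 175056 and P(9, 225) = 176625; 176491 is not s-gonal.
s = 11: P(11, 198) = 175725 and P(11, 199) = 177508; 176491 is not s-gonal.
Hits: s ∈ {7} → 1.

1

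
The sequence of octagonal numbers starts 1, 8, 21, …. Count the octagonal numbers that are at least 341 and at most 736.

6

The n-th octagonal number is n(3n−2).
Smallest index with value ≥ 341: n = 11 (giving 341).
Largest index with value ≤ 736: n = 16 (giving 736).
Indices 11 through 16: 6 terms.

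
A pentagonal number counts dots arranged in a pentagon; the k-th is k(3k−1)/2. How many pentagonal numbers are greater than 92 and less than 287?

5

The n-th pentagonal number is n(3n−1)/2.
Smallest index with value > 92: n = 9 (giving 117).
Largest index with value < 287: n = 13 (giving 247).
Indices 9 through 13: 5 terms.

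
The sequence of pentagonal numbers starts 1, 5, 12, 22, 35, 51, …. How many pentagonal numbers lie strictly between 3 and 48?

4

The n-th pentagonal number is n(3n−1)/2.
Smallest index with value > 3: n = 2 (giving 5).
Largest index with value < 48: n = 5 (giving 35).
Indices 2 through 5: 4 terms.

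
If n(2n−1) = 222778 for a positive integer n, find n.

334

Set n(2n−1) = 222778, giving 2n² − n − 222778 = 0.
The discriminant is 1 + 8·222778 = 1782225, and √1782225 = 1335.
So n = (1 + 1335) / 4 = 1336/4 = 334.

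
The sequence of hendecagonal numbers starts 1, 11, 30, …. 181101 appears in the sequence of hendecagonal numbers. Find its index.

201

Set n(9n−7)/2 = 181101, giving 9n² − 7n − 362202 = 0.
So n = (7 + 3611) / 18 = 3618/18 = 201.
Check: 201·(9·201 − 7)/2 = 181101. ✓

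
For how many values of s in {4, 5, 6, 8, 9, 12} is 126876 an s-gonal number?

s = 4: P(4, 356) = 126736 and P(4, 357) = 127449; 126876 is not s-gonal.
s = 5: P(5, 291) = 126876. ✓
s = 6: P(6, 252) = 126756 and P(6, 253) = 127765; 126876 is not s-gonal.
s = 8: P(8, 205) = 125665 and P(8, 206) = 126896; 126876 is not s-gonal.
s = 9: P(9, 190) = 125875 and P(9, 191) = 127206; 126876 is not s-gonal.
s = 12: P(12, 159) = 125769 and P(12, 160) = 127360; 126876 is not s-gonal.
Hits: s ∈ {5} → 1.

1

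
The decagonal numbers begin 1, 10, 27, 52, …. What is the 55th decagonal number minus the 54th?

Consecutive decagonal numbers differ by 8n − 7: here 8·55 − 7 = 433.

433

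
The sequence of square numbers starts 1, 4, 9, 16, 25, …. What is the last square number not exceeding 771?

Solve n² ≤ 771 for integer n.
n = 27 gives 729 ≤ 771, while n = 28 gives 784 > 771; so the answer is 729.

729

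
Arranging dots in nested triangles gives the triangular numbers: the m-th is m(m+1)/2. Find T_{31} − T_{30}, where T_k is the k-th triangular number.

31

Consecutive triangular numbers differ by n: T_{31} − T_{30} = 31.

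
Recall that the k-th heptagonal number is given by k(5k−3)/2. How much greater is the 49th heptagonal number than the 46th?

708

49·(5·49 − 3)/2 = 5929 and 46·(5·46 − 3)/2 = 5221.
Difference: 5929 − 5221 = 708.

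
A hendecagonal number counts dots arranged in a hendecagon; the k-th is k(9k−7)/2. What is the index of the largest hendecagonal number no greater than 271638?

Solve n(9n−7)/2 ≤ 271638 for integer n.
n = 246 gives 271461 ≤ 271638, while n = 247 gives 273676 > 271638; so the answer is index 246.

246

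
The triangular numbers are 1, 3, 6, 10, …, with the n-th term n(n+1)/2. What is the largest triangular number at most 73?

66

Solve n(n+1)/2 ≤ 73 for integer n.
n = 11 gives 66 ≤ 73, while n = 12 gives 78 > 73; so the answer is 66.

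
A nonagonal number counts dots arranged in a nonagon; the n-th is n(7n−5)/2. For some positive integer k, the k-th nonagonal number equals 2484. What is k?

27

Set n(7n−5)/2 = 2484, giving 7n² − 5n − 4968 = 0.
The discriminant is 25 + 56·2484 = 139129, and √139129 = 373.
So n = (5 + 373) / 14 = 378/14 = 27.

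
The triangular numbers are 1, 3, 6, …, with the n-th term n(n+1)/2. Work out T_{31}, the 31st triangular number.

The 31st triangular number is n(n+1)/2 with n = 31.
31·32/2 = 992/2 = 496.

496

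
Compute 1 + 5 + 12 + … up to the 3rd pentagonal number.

Σ i(3i−1)/2 = (3Σi² − Σi) / 2 over i = 1..3.
Σi = 6 and Σi² = 14.
(3·14 − 1·6) / 2 = 36/2 = 18.

18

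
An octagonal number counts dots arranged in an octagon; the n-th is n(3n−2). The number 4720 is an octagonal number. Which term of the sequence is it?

Set n(3n−2) = 4720, giving 3n² − 2n − 4720 = 0.
So n = (2 + 238) / 6 = 240/6 = 40.

40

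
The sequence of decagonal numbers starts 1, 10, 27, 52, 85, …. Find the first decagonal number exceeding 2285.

2425

Solve n(4n−3) > 2285 for integer n.
The largest n with value ≤ 2285 is 24 (since 2232 ≤ 2285 < 2425), so the first above is n = 25, value 2425.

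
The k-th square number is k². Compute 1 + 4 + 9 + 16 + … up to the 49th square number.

40425

Σ_{i=1}^{49} i² = 49·50·99/6 = 40425.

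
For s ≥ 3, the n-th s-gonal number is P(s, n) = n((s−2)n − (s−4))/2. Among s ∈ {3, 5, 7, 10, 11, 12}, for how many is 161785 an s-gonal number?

1

s = 3: P(3, 568) = 161596 and P(3, 569) = 162165; 161785 is not s-gonal.
s = 5: P(5, 328) = 161212 and P(5, 329) = 162197; 161785 is not s-gonal.
s = 7: P(7, 254) = 160909 and P(7, 255) = 162180; 161785 is not s-gonal.
s = 10: P(10, 201) = 161001 and P(10, 202) = 162610; 161785 is not s-gonal.
s = 11: P(11, 190) = 161785. ✓
s = 12: P(12, 180) = 161280 and P(12, 181) = 163081; 161785 is not s-gonal.
Hits: s ∈ {11} → 1.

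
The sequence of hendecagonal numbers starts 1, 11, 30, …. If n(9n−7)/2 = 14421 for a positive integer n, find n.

Set n(9n−7)/2 = 14421, giving 9n² − 7n − 28842 = 0.
The discriminant is 49 + 72·14421 = 1038361, and √1038361 = 1019.
So n = (7 + 1019) / 18 = 1026/18 = 57.
Check: 57·(9·57 − 7)/2 = 14421. ✓

57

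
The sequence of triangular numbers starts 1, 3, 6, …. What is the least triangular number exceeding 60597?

Solve n(n+1)/2 > 60597 for integer n.
The largest n with value ≤ 60597 is 347 (since 60378 ≤ 60597 < 60726), so the first above is n = 348, value 60726.

60726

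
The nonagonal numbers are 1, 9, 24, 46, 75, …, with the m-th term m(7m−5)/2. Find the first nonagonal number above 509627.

Solve n(7n−5)/2 > 509627 for integer n.
The largest n with value ≤ 509627 is 381 (since 507111 ≤ 509627 < 509779), so the first above is n = 382, value 509779.

509779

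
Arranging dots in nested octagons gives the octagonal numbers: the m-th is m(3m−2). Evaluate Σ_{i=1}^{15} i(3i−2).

Σ i(3i−2) = 3Σi² − 2Σi over i = 1..15.
Σi = 120 and Σi² = 1240.
3·1240 − 2·120 = 3480.

3480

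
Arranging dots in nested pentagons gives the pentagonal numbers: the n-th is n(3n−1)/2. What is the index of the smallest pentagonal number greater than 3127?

Solve n(3n−1)/2 > 3127 for integer n.
The largest n with value ≤ 3127 is 45 (since 3015 ≤ 3127 < 3151), so the first above is n = 46, value 3151.

46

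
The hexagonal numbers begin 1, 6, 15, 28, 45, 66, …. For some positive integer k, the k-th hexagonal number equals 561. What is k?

17

Set n(2n−1) = 561, giving 2n² − n − 561 = 0.
So n = (1 + 67) / 4 = 68/4 = 17.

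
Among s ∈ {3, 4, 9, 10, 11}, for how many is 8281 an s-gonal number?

2

s = 3: P(3, 128) = 8256 and P(3, 129) = 8385; 8281 is not s-gonal.
s = 4: P(4, 91) = 8281. ✓
s = 9: P(9, 49) = 8281. ✓
s = 10: P(10, 45) = 7965 and P(10, 46) = 8326; 8281 is not s-gonal.
s = 11: P(11, 43) = 8170 and P(11, 44) = 8558; 8281 is not s-gonal.
Hits: s ∈ {4, 9} → 2.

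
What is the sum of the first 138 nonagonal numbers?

Σ i(7i−5)/2 = (7Σi² − 5Σi) / 2 over i = 1..138.
Σi = 9591 and Σi² = 885569.
(7·885569 − 5·9591) / 2 = 6151028/2 = 3075514.

3075514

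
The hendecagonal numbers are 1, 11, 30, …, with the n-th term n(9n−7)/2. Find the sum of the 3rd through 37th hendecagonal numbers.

Σ i(9i−7)/2 = (9Σi² − 7Σi) / 2 over i = 3..37.
Σi = 703 − 3 = 700 and Σi² = 17575 − 5 = 17570.
(9·17570 − 7·700) / 2 = 153230/2 = 76615.

76615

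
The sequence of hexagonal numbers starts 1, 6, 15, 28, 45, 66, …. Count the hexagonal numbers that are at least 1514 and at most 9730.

The n-th hexagonal number is n(2n−1).
Smallest index with value ≥ 1514: n = 28 (giving 1540).
Largest index with value ≤ 9730: n = 70 (giving 9730).
Indices 28 through 70: 43 terms.

43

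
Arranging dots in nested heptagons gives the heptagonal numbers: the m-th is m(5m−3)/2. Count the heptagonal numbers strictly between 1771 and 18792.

The n-th heptagonal number is n(5n−3)/2.
Smallest index with value > 1771: n = 27 (giving 1782).
Largest index with value < 18792: n = 86 (giving 18361).
Indices 27 through 86: 60 terms.

60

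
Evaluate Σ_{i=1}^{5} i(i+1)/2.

35

Σ i(i+1)/2 = (Σi² + Σi) / 2 over i = 1..5.
Σi = 15 and Σi² = 55.
(1·55 + 1·15) / 2 = 70/2 = 35.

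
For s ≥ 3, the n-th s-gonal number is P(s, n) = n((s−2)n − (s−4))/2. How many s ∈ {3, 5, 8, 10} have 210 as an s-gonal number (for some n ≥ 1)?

s = 3: P(3, 20) = 210. ✓
s = 5: P(5, 12) = 210. ✓
s = 8: P(8, 8) = 176 and P(8, 9) = 225; 210 is not s-gonal.
s = 10: P(10, 7) = 175 and P(10, 8) = 232; 210 is not s-gonal.
Hits: s ∈ {3, 5} → 2.

2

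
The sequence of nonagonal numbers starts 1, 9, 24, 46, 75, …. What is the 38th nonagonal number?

The 38th nonagonal number is n(7n−5)/2 with n = 38.
38·(7·38 − 5)/2 = 38·261/2 = 4959.

4959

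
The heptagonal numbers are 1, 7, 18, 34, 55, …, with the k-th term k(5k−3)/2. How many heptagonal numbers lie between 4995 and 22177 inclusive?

The n-th heptagonal number is n(5n−3)/2.
Smallest index with value ≥ 4995: n = 45 (giving 4995).
Largest index with value ≤ 22177: n = 94 (giving 21949).
Indices 45 through 94: 50 terms.

50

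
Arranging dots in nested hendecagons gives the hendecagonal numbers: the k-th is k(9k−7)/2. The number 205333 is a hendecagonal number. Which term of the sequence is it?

Set n(9n−7)/2 = 205333, giving 9n² − 7n − 410666 = 0.
The discriminant is 49 + 72·205333 = 14784025, and √14784025 = 3845.
So n = (7 + 3845) / 18 = 3852/18 = 214.

214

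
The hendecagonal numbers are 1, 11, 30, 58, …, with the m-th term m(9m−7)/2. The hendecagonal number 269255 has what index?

245

Set n(9n−7)/2 = 269255, giving 9n² − 7n − 538510 = 0.
The discriminant is 49 + 72·269255 = 19386409, and √19386409 = 4403.
So n = (7 + 4403) / 18 = 4410/18 = 245.
Check: 245·(9·245 − 7)/2 = 269255. ✓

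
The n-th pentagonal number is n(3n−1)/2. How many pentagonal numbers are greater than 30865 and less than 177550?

The n-th pentagonal number is n(3n−1)/2.
Smallest index with value > 30865: n = 144 (giving 31032).
Largest index with value < 177550: n = 344 (giving 177332).
Indices 144 through 344: 201 terms.

201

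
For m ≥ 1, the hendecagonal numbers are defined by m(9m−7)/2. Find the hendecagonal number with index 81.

29241

The 81st hendecagonal number is n(9n−7)/2 with n = 81.
81·(9·81 − 7)/2 = 81·722/2 = 81·361 = 29241.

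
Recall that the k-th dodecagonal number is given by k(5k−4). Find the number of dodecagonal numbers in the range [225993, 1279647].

294

The n-th dodecagonal number is n(5n−4).
Smallest index with value ≥ 225993: n = 213 (giving 225993).
Largest index with value ≤ 1279647: n = 506 (giving 1278156).
Indices 213 through 506: 294 terms.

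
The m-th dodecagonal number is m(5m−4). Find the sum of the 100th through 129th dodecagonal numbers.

1964035

Σ i(5i−4) = 5Σi² − 4Σi over i = 100..129.
Σi = 8385 − 4950 = 3435 and Σi² = 723905 − 328350 = 395555.
5·395555 − 4·3435 = 1964035.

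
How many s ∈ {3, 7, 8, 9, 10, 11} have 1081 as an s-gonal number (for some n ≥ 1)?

s = 3: P(3, 46) = 1081. ✓
s = 7: P(7, 21) = 1071 and P(7, 22) = 1177; 1081 is not s-gonal.
s = 8: P(8, 19) = 1045 and P(8, 20) = 1160; 1081 is not s-gonal.
s = 9: P(9, 17) = 969 and P(9, 18) = 1089; 1081 is not s-gonal.
s = 10: P(10, 16) = 976 and P(10, 17) = 1105; 1081 is not s-gonal.
s = 11: P(11, 15) = 960 and P(11, 16) = 1096; 1081 is not s-gonal.
Hits: s ∈ {3} → 1.

1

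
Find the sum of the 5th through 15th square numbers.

Σ_{i=5}^{15} i² = 1240 − 30 = 1210.

1210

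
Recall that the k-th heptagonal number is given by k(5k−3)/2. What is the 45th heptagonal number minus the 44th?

Consecutive heptagonal numbers differ by 5n − 4: here 5·45 − 4 = 221.

221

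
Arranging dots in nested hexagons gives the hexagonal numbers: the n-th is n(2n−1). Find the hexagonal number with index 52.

The 52nd hexagonal number is n(2n−1) with n = 52.
52·(2·52 − 1) = 52·103 = 5356.

5356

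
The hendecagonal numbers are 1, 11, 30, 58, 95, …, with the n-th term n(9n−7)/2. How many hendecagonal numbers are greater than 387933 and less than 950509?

165

The n-th hendecagonal number is n(9n−7)/2.
Smallest index with value > 387933: n = 295 (giving 390580).
Largest index with value < 950509: n = 459 (giving 946458).
Indices 295 through 459: 165 terms.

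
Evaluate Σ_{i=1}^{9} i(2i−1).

Σ i(2i−1) = 2Σi² − Σi over i = 1..9.
Σi = 45 and Σi² = 285.
2·285 − 1·45 = 525.

525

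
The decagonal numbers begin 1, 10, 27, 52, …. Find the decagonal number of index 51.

10251

51·(4·51 − 3) = 51·201 = 10251.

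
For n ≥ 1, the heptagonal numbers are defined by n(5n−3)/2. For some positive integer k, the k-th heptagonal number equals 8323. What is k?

Set n(5n−3)/2 = 8323, giving 5n² − 3n − 16646 = 0.
So n = (3 + 577) / 10 = 580/10 = 58.

58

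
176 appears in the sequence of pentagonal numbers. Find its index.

11

Set n(3n−1)/2 = 176, giving 3n² − n − 352 = 0.
The discriminant is 1 + 24·176 = 4225, and √4225 = 65.
So n = (1 + 65) / 6 = 66/6 = 11.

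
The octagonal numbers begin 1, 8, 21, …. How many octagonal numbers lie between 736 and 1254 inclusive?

5

The n-th octagonal number is n(3n−2).
Smallest index with value ≥ 736: n = 16 (giving 736).
Largest index with value ≤ 1254: n = 20 (giving 1160).
Indices 16 through 20: 5 terms.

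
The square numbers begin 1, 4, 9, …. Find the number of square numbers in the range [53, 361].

12

The n-th square number is n².
Smallest index with value ≥ 53: n = 8 (giving 64).
Largest index with value ≤ 361: n = 19 (giving 361).
Indices 8 through 19: 12 terms.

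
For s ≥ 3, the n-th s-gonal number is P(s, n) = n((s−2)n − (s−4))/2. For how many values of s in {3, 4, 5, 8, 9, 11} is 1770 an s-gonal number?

s = 3: P(3, 59) = 1770. ✓
s = 4: P(4, 42) = 1764 and P(4, 43) = 1849; 1770 is not s-gonal.
s = 5: P(5, 34) = 1717 and P(5, 35) = 1820; 1770 is not s-gonal.
s = 8: P(8, 24) = 1680 and P(8, 25) = 1825; 1770 is not s-gonal.
s = 9: P(9, 22) = 1639 and P(9, 23) = 1794; 1770 is not s-gonal.
s = 11: P(11, 20) = 1730 and P(11, 21) = 1911; 1770 is not s-gonal.
Hits: s ∈ {3} → 1.

1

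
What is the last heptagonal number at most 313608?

312759

Solve n(5n−3)/2 ≤ 313608 for integer n.
n = 354 gives 312759 ≤ 313608, while n = 355 gives 314530 > 313608; so the answer is 312759.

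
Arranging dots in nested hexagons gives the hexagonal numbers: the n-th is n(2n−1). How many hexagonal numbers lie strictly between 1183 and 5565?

The n-th hexagonal number is n(2n−1).
Smallest index with value > 1183: n = 25 (giving 1225).
Largest index with value < 5565: n = 52 (giving 5356).
Indices 25 through 52: 28 terms.

28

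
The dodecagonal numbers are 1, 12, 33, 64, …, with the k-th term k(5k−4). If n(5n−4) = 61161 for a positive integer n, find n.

Set n(5n−4) = 61161, giving 5n² − 4n − 61161 = 0.
The discriminant is 16 + 20·61161 = 1223236, and √1223236 = 1106.
So n = (4 + 1106) / 10 = 1110/10 = 111.
Check: 111·(5·111 − 4) = 61161. ✓

111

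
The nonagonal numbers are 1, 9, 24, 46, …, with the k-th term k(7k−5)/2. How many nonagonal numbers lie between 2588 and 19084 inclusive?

47

The n-th nonagonal number is n(7n−5)/2.
Smallest index with value ≥ 2588: n = 28 (giving 2674).
Largest index with value ≤ 19084: n = 74 (giving 18981).
Indices 28 through 74: 47 terms.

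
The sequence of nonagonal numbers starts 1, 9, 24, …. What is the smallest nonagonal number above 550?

559

Solve n(7n−5)/2 > 550 for integer n.
The largest n with value ≤ 550 is 12 (since 474 ≤ 550 < 559), so the first above is n = 13, value 559.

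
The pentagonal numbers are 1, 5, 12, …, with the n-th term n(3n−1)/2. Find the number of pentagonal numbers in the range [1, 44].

The n-th pentagonal number is n(3n−1)/2.
Smallest index with value ≥ 1: n = 1 (giving 1).
Largest index with value ≤ 44: n = 5 (giving 35).
Indices 1 through 5: 5 terms.

5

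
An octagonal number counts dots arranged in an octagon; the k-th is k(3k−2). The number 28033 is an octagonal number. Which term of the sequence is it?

97

Set n(3n−2) = 28033, giving 3n² − 2n − 28033 = 0.
The discriminant is 4 + 12·28033 = 336400, and √336400 = 580.
So n = (2 + 580) / 6 = 582/6 = 97.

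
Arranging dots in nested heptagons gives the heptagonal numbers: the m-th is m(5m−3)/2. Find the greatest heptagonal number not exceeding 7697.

Solve n(5n−3)/2 ≤ 7697 for integer n.
n = 55 gives 7480 ≤ 7697, while n = 56 gives 7756 > 7697; so the answer is 7480.

7480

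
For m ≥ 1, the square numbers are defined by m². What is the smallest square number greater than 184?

196

Solve n² > 184 for integer n.
The largest n with value ≤ 184 is 13 (since 169 ≤ 184 < 196), so the first above is n = 14, value 196.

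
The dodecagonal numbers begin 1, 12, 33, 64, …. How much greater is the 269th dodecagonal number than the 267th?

269·(5·269 − 4) = 360729 and 267·(5·267 − 4) = 355377.
Difference: 360729 − 355377 = 5352.

5352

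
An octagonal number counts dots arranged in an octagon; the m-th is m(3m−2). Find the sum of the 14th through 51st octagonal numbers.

131651

Σ i(3i−2) = 3Σi² − 2Σi over i = 14..51.
Σi = 1326 − 91 = 1235 and Σi² = 45526 − 819 = 44707.
3·44707 − 2·1235 = 131651.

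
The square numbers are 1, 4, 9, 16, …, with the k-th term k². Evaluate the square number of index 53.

53² = 2809.

2809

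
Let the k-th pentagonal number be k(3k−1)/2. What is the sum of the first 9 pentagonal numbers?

405

Σ i(3i−1)/2 = (3Σi² − Σi) / 2 over i = 1..9.
Σi = 45 and Σi² = 285.
(3·285 − 1·45) / 2 = 810/2 = 405.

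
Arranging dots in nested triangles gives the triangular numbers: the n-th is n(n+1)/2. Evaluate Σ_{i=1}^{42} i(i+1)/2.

Σ i(i+1)/2 = (Σi² + Σi) / 2 over i = 1..42.
Σi = 903 and Σi² = 25585.
(1·25585 + 1·903) / 2 = 26488/2 = 13244.

13244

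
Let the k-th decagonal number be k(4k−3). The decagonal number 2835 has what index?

27

Set n(4n−3) = 2835, giving 4n² − 3n − 2835 = 0.
The discriminant is 9 + 16·2835 = 45369, and √45369 = 213.
So n = (3 + 213) / 8 = 216/8 = 27.
Check: 27·(4·27 − 3) = 2835. ✓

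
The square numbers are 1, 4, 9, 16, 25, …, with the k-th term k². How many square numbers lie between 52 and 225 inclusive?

8

The n-th square number is n².
Smallest index with value ≥ 52: n = 8 (giving 64).
Largest index with value ≤ 225: n = 15 (giving 225).
Indices 8 through 15: 8 terms.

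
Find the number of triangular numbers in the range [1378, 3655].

34

The n-th triangular number is n(n+1)/2.
Smallest index with value ≥ 1378: n = 52 (giving 1378).
Largest index with value ≤ 3655: n = 85 (giving 3655).
Indices 52 through 85: 34 terms.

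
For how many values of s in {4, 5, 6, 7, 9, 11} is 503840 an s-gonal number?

1

s = 4: P(4, 709) = 502681 and P(4, 710) = 504100; 503840 is not s-gonal.
s = 5: P(5, 579) = 502572 and P(5, 580) = 504310; 503840 is not s-gonal.
s = 6: P(6, 502) = 503506 and P(6, 503) = 505515; 503840 is not s-gonal.
s = 7: P(7, 449) = 503329 and P(7, 450) = 505575; 503840 is not s-gonal.
s = 9: P(9, 379) = 501796 and P(9, 380) = 504450; 503840 is not s-gonal.
s = 11: P(11, 335) = 503840. ✓
Hits: s ∈ {11} → 1.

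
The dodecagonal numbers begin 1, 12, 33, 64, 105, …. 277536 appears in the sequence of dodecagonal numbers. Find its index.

Set n(5n−4) = 277536, giving 5n² − 4n − 277536 = 0.
So n = (4 + 2356) / 10 = 2360/10 = 236.
Check: 236·(5·236 − 4) = 277536. ✓

236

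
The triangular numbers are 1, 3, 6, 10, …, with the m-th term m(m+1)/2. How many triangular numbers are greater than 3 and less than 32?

The n-th triangular number is n(n+1)/2.
Smallest index with value > 3: n = 3 (giving 6).
Largest index with value < 32: n = 7 (giving 28).
Indices 3 through 7: 5 terms.

5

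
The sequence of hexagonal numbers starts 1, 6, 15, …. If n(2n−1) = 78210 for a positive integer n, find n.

198

Set n(2n−1) = 78210, giving 2n² − n − 78210 = 0.
So n = (1 + 791) / 4 = 792/4 = 198.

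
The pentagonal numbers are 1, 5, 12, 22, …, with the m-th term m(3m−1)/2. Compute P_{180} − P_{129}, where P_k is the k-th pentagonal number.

23613

180·(3·180 − 1)/2 = 48510 and 129·(3·129 − 1)/2 = 24897.
Difference: 48510 − 24897 = 23613.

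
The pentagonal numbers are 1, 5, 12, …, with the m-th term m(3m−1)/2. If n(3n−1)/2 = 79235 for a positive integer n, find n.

Set n(3n−1)/2 = 79235, giving 3n² − n − 158470 = 0.
So n = (1 + 1379) / 6 = 1380/6 = 230.
Check: 230·(3·230 − 1)/2 = 79235. ✓

230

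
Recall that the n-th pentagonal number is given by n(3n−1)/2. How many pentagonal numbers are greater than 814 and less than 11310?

The n-th pentagonal number is n(3n−1)/2.
Smallest index with value > 814: n = 24 (giving 852).
Largest index with value < 11310: n = 86 (giving 11051).
Indices 24 through 86: 63 terms.

63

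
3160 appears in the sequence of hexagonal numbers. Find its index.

Set n(2n−1) = 3160, giving 2n² − n − 3160 = 0.
The discriminant is 1 + 8·3160 = 25281, and √25281 = 159.
So n = (1 + 159) / 4 = 160/4 = 40.
Check: 40·(2·40 − 1) = 3160. ✓

40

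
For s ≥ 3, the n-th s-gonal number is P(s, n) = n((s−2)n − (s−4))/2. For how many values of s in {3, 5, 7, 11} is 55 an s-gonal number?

s = 3: P(3, 10) = 55. ✓
s = 5: P(5, 6) = 51 and P(5, 7) = 70; 55 is not s-gonal.
s = 7: P(7, 5) = 55. ✓
s = 11: P(11, 3) = 30 and P(11, 4) = 58; 55 is not s-gonal.
Hits: s ∈ {3, 7} → 2.

2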